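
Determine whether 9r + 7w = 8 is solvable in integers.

Step 1: Compute gcd(9, 7).
gcd(9, 7) = 1

Step 2: Check divisibility.
Does 1 divide 8? 8 = 1 x 8, so yes.

By the theorem on linear Diophantine equations, 9r + 7w = 8 has integer solutions if and only if gcd(9, 7) divides 8. Since 1 | 8, solutions exist.

Yes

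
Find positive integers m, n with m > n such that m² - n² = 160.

Factor: m² - n² = (m+n)(m-n) = 160.
We need two factors of 160 with the same parity.
Use m+n = 80 and m-n = 2 (product 80·2 = 160).
Adding: 2m = 82, so m = 41.
Subtracting: 2n = 78, so n = 39.
Check: 41² - 39² = 1681 - 1521 = 160 ✓

m = 41, n = 39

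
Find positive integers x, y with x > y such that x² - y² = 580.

Factor: x² - y² = (x+y)(x-y) = 580.
We need two factors of 580 with the same parity.
Use x+y = 290 and x-y = 2 (product 290·2 = 580).
Adding: 2x = 292, so x = 146.
Subtracting: 2y = 288, so y = 144.
Check: 146² - 144² = 21316 - 20736 = 580 ✓

x = 146, y = 144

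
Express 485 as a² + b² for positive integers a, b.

We need to find integers a, b > 0 such that a² + b² = 485.
Trying a = 1: b² = 485 - 1² = 485 - 1 = 484
b = 22
Check: 1² + 22² = 1 + 484 = 485 ✓

485 = 1² + 22²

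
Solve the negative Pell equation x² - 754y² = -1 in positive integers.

We need x² = 754y² - 1. Try successive y:
y = 1: x² = 754·1² - 1 = 753, not a perfect square
y = 2: x² = 754·2² - 1 = 3015, not a perfect square
y = 3: x² = 754·3² - 1 = 6785, not a perfect square
...
y = 745: x² = 754·745² - 1 = 418488849 = 20457² ✓
Check: 20457² - 754·745² = 418488849 - 418488850 = -1 ✓

x = 20457, y = 745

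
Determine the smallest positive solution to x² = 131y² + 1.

We seek the smallest positive integers (x, y) with x² - 131y² = 1, i.e., x² = 131y² + 1.
Try successive y values:
y = 1: x² = 131·1² + 1 = 132, not a perfect square
y = 2: x² = 131·2² + 1 = 525, not a perfect square
y = 3: x² = 131·3² + 1 = 1180, not a perfect square
... continuing the search (or via continued fractions) ...
y = 927: x² = 131·927² + 1 = 112572100, x = 10610 ✓

Verify: 10610² - 131·927² = 112572100 - 112572099 = 1 ✓

x = 10610, y = 927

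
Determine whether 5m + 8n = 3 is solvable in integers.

Step 1: Compute gcd(5, 8).
gcd(5, 8) = 1

Step 2: Check divisibility.
Does 1 divide 3? 3 = 1 x 3, so yes.

By the theorem on linear Diophantine equations, 5m + 8n = 3 has integer solutions if and only if gcd(5, 8) divides 3. Since 1 | 3, solutions exist.

Yes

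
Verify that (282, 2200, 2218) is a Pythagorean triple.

Compute a² + b² = 282² + 2200² = 79524 + 4840000 = 4919524
Compute c² = 2218² = 4919524
Since 4919524 = 4919524, confirmed.

Yes, it is a Pythagorean triple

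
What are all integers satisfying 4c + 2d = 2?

Step 1: Compute gcd(4, 2) = 2.
Since 2 divides 2, solutions exist.

Step 2: Find a particular solution using extended Euclidean algorithm.
We get c₀ = 0, d₀ = 1.
Check: 4*0 + 2*1 = 2 = 2 ✓

Step 3: Write the general solution.
c = 0 + (2/2)t = 0 + 1t
d = 1 - (4/2)t = 1 - 2t
for any integer t.

c = 0 + 1t, d = 1 - 2t for integer t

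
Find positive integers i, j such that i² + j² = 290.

Search for i with 290 - i² a perfect square.
i = 1: 290 - 1² = 290 - 1 = 289 = 17² ✓
So i = 1, j = 17.

i = 1, j = 17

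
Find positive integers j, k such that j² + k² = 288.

Search for j with 288 - j² a perfect square.
j = 12: 288 - 12² = 288 - 144 = 144 = 12² ✓
So j = 12, k = 12.

j = 12, k = 12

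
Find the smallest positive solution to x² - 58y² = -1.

We need x² = 58y² - 1. Try successive y:
y = 1: x² = 58·1² - 1 = 57, not a perfect square
y = 2: x² = 58·2² - 1 = 231, not a perfect square
y = 3: x² = 58·3² - 1 = 521, not a perfect square
...
y = 13: x² = 58·13² - 1 = 9801 = 99² ✓
Check: 99² - 58·13² = 9801 - 9802 = -1 ✓

x = 99, y = 13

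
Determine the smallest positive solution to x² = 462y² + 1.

We seek the smallest positive integers (x, y) with x² - 462y² = 1, i.e., x² = 462y² + 1.
Try successive y values:
y = 1: x² = 462·1² + 1 = 463, not a perfect square
y = 2: x² = 462·2² + 1 = 1849, x = 43 ✓

Verify: 43² - 462·2² = 1849 - 1848 = 1 ✓

x = 43, y = 2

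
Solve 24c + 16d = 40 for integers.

Step 1: Check solvability.
gcd(24, 16) = 8
Since 8 divides 40, solutions exist.

Step 2: Apply extended Euclidean algorithm to find gcd.
We find integers such that 24*x0 + 16*y0 = 8

Step 3: Scale the particular solution.
Multiply by 40/8 = 5:
c = 5, d = -5

Step 4: Verify.
24*(5) + 16*(-5) = 40 = 40 ✓

c = 5, d = -5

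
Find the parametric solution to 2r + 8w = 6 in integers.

Step 1: Compute gcd(2, 8) = 2.
Since 2 divides 6, solutions exist.

Step 2: Find a particular solution using extended Euclidean algorithm.
We get r₀ = 3, w₀ = 0.
Check: 2*3 + 8*0 = 6 = 6 ✓

Step 3: Write the general solution.
r = 3 + (8/2)t = 3 + 4t
w = 0 - (2/2)t = 0 - 1t
for any integer t.

r = 3 + 4t, w = 0 - 1t for integer t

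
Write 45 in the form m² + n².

We need to find integers m, n > 0 such that m² + n² = 45.
Trying m = 3: n² = 45 - 3² = 45 - 9 = 36
n = 6
Check: 3² + 6² = 9 + 36 = 45 ✓

45 = 3² + 6²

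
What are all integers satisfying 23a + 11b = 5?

Step 1: Compute gcd(23, 11) = 1.
Since 1 divides 5, solutions exist.

Step 2: Find a particular solution using extended Euclidean algorithm.
We get a₀ = 5, b₀ = -10.
Check: 23*5 + 11*-10 = 5 = 5 ✓

Step 3: Write the general solution.
a = 5 + (11/1)t = 5 + 11t
b = -10 - (23/1)t = -10 - 23t
for any integer t.

a = 5 + 11t, b = -10 - 23t for integer t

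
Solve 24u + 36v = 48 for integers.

Step 1: Check solvability.
gcd(24, 36) = 12
Since 12 divides 48, solutions exist.

Step 2: Apply extended Euclidean algorithm to find gcd.
We find integers such that 24*x0 + 36*y0 = 12

Step 3: Scale the particular solution.
Multiply by 48/12 = 4:
u = -4, v = 4

Step 4: Verify.
24*(-4) + 36*(4) = 48 = 48 ✓

u = -4, v = 4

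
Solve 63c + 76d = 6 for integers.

Step 1: Check solvability.
gcd(63, 76) = 1
Since 1 divides 6, solutions exist.

Step 2: Apply extended Euclidean algorithm to find gcd.
We find integers such that 63*x0 + 76*y0 = 1

Step 3: Scale the particular solution.
Multiply by 6/1 = 6:
c = 210, d = -174

Step 4: Verify.
63*(210) + 76*(-174) = 6 = 6 ✓

c = 210, d = -174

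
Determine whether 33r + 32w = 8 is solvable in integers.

Step 1: Compute gcd(33, 32).
gcd(33, 32) = 1

Step 2: Check divisibility.
Does 1 divide 8? 8 = 1 x 8, so yes.

By the theorem on linear Diophantine equations, 33r + 32w = 8 has integer solutions if and only if gcd(33, 32) divides 8. Since 1 | 8, solutions exist.

Yes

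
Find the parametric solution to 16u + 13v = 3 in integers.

Step 1: Compute gcd(16, 13) = 1.
Since 1 divides 3, solutions exist.

Step 2: Find a particular solution using extended Euclidean algorithm.
We get u₀ = -12, v₀ = 15.
Check: 16*-12 + 13*15 = 3 = 3 ✓

Step 3: Write the general solution.
u = -12 + (13/1)t = -12 + 13t
v = 15 - (16/1)t = 15 - 16t
for any integer t.

u = -12 + 13t, v = 15 - 16t for integer t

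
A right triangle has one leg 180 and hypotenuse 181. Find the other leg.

a² = c² - b² = 32761 - 32400 = 361
a = 19

19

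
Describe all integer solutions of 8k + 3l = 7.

Step 1: Compute gcd(8, 3) = 1.
Since 1 divides 7, solutions exist.

Step 2: Find a particular solution using extended Euclidean algorithm.
We get k₀ = -7, l₀ = 21.
Check: 8*-7 + 3*21 = 7 = 7 ✓

Step 3: Write the general solution.
k = -7 + (3/1)t = -7 + 3t
l = 21 - (8/1)t = 21 - 8t
for any integer t.

k = -7 + 3t, l = 21 - 8t for integer t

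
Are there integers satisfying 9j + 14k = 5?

Step 1: Compute gcd(9, 14).
gcd(9, 14) = 1

Step 2: Check divisibility.
Does 1 divide 5? 5 = 1 x 5, so yes.

By the theorem on linear Diophantine equations, 9j + 14k = 5 has integer solutions if and only if gcd(9, 14) divides 5. Since 1 | 5, solutions exist.

Yes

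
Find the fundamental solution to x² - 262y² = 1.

We seek the smallest positive integers (x, y) with x² - 262y² = 1, i.e., x² = 262y² + 1.
Try successive y values:
y = 1: x² = 262·1² + 1 = 263, not a perfect square
y = 2: x² = 262·2² + 1 = 1049, not a perfect square
y = 3: x² = 262·3² + 1 = 2359, not a perfect square
... continuing the search (or via continued fractions) ...
y = 6485718: x² = 262·6485718² + 1 = 11020908949587289, x = 104980517 ✓

Verify: 104980517² - 262·6485718² = 11020908949587289 - 11020908949587288 = 1 ✓

x = 104980517, y = 6485718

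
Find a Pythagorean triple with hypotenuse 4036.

We need a² + b² = 4036² = 16289296.
Trying: 2236² + 3360² = 4999696 + 11289600 = 16289296 ✓

(2236, 3360, 4036)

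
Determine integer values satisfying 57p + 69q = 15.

Step 1: Check solvability.
gcd(57, 69) = 3
Since 3 divides 15, solutions exist.

Step 2: Apply extended Euclidean algorithm to find gcd.
We find integers such that 57*x0 + 69*y0 = 3

Step 3: Scale the particular solution.
Multiply by 15/3 = 5:
p = -30, q = 25

Step 4: Verify.
57*(-30) + 69*(25) = 15 = 15 ✓

p = -30, q = 25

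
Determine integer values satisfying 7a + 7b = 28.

Step 1: Check solvability.
gcd(7, 7) = 7
Since 7 divides 28, solutions exist.

Step 2: Apply extended Euclidean algorithm to find gcd.
We find integers such that 7*x0 + 7*y0 = 7

Step 3: Scale the particular solution.
Multiply by 28/7 = 4:
a = 0, b = 4

Step 4: Verify.
7*(0) + 7*(4) = 28 = 28 ✓

a = 0, b = 4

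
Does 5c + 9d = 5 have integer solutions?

Step 1: Compute gcd(5, 9).
gcd(5, 9) = 1

Step 2: Check divisibility.
Does 1 divide 5? 5 = 1 x 5, so yes.

By the theorem on linear Diophantine equations, 5c + 9d = 5 has integer solutions if and only if gcd(5, 9) divides 5. Since 1 | 5, solutions exist.

Yes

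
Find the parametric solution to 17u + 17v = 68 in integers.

Step 1: Compute gcd(17, 17) = 17.
Since 17 divides 68, solutions exist.

Step 2: Find a particular solution using extended Euclidean algorithm.
We get u₀ = 0, v₀ = 4.
Check: 17*0 + 17*4 = 68 = 68 ✓

Step 3: Write the general solution.
u = 0 + (17/17)t = 0 + 1t
v = 4 - (17/17)t = 4 - 1t
for any integer t.

u = 0 + 1t, v = 4 - 1t for integer t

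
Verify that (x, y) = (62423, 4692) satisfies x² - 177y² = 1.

Compute x² = 62423² = 3896630929
Compute 177y² = 177·4692² = 177·22014864 = 3896630928
x² - 177y² = 3896630929 - 3896630928 = 1
Since this equals 1, (62423, 4692) is a solution.

Yes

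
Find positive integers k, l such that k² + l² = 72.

Search for k with 72 - k² a perfect square.
k = 6: 72 - 6² = 72 - 36 = 36 = 6² ✓
So k = 6, l = 6.

k = 6, l = 6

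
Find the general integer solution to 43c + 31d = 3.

Step 1: Compute gcd(43, 31) = 1.
Since 1 divides 3, solutions exist.

Step 2: Find a particular solution using extended Euclidean algorithm.
We get c₀ = 39, d₀ = -54.
Check: 43*39 + 31*-54 = 3 = 3 ✓

Step 3: Write the general solution.
c = 39 + (31/1)t = 39 + 31t
d = -54 - (43/1)t = -54 - 43t
for any integer t.

c = 39 + 31t, d = -54 - 43t for integer t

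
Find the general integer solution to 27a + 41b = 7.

Step 1: Compute gcd(27, 41) = 1.
Since 1 divides 7, solutions exist.

Step 2: Find a particular solution using extended Euclidean algorithm.
We get a₀ = -21, b₀ = 14.
Check: 27*-21 + 41*14 = 7 = 7 ✓

Step 3: Write the general solution.
a = -21 + (41/1)t = -21 + 41t
b = 14 - (27/1)t = 14 - 27t
for any integer t.

a = -21 + 41t, b = 14 - 27t for integer t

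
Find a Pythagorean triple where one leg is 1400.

We need the other leg and hypotenuse such that 1400² + x² = c².
Take x = 17472, c = 17528: 1400² + 17472² = 1960000 + 305270784 = 307230784 = 17528² ✓
Triple: (1400, 17472, 17528)

(1400, 17472, 17528)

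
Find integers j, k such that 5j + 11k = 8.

Step 1: Check solvability.
gcd(5, 11) = 1
Since 1 divides 8, solutions exist.

Step 2: Apply extended Euclidean algorithm to find gcd.
We find integers such that 5*x0 + 11*y0 = 1

Step 3: Scale the particular solution.
Multiply by 8/1 = 8:
j = -16, k = 8

Step 4: Verify.
5*(-16) + 11*(8) = 8 = 8 ✓

j = -16, k = 8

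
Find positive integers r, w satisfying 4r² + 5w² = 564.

Try small values of r and check whether (564 - 4r²)/5 is a perfect square.
r = 4: 4·4² = 64, so 5w² = 564 - 64 = 500, giving w² = 100, w = 10.
Check: 4·4² + 5·10² = 64 + 500 = 564 ✓

r = 4, w = 10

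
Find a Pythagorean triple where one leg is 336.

We need the other leg and hypotenuse such that 336² + x² = c².
Take x = 1550, c = 1586: 336² + 1550² = 112896 + 2402500 = 2515396 = 1586² ✓
Triple: (1550, 336, 1586)

(1550, 336, 1586)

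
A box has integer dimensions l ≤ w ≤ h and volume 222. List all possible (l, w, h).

Iterate l from 1 to ⌊222^(1/3)⌋. For each l dividing 222, iterate w ≥ l with w dividing 222/l, and set h = 222/(l·w).
Triples found (5): (1×1×222), (1×2×111), (1×3×74), (1×6×37), (2×3×37)

(1×1×222), (1×2×111), (1×3×74), (1×6×37), (2×3×37)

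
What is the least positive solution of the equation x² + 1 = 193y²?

We need x² = 193y² - 1. Try successive y:
y = 1: x² = 193·1² - 1 = 192, not a perfect square
y = 2: x² = 193·2² - 1 = 771, not a perfect square
y = 3: x² = 193·3² - 1 = 1736, not a perfect square
...
y = 126985: x² = 193·126985² - 1 = 3112161713424 = 1764132² ✓
Check: 1764132² - 193·126985² = 3112161713424 - 3112161713425 = -1 ✓

x = 1764132, y = 126985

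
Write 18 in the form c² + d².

We need to find integers c, d > 0 such that c² + d² = 18.
Trying c = 3: d² = 18 - 3² = 18 - 9 = 9
d = 3
Check: 3² + 3² = 9 + 9 = 18 ✓

18 = 3² + 3²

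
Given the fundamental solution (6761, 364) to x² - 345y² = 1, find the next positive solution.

Solutions to x² - Dy² = 1 are generated by powers of (x₀ + y₀√D).
The next solution satisfies x₁ + y₁√345 = (x₀ + y₀√345)², giving:
x₁ = x₀² + 345y₀² = 6761² + 345·364² = 45711121 + 45711120 = 91422241
y₁ = 2x₀y₀ = 2·6761·364 = 4922008

Verify: 91422241² - 345·4922008² = 8358026149462081 - 8358026149462080 = 1 ✓

x = 91422241, y = 4922008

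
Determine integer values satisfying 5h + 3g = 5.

Step 1: Check solvability.
gcd(5, 3) = 1
Since 1 divides 5, solutions exist.

Step 2: Apply extended Euclidean algorithm to find gcd.
We find integers such that 5*x0 + 3*y0 = 1

Step 3: Scale the particular solution.
Multiply by 5/1 = 5:
h = -5, g = 10

Step 4: Verify.
5*(-5) + 3*(10) = 5 = 5 ✓

h = -5, g = 10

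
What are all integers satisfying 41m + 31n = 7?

Step 1: Compute gcd(41, 31) = 1.
Since 1 divides 7, solutions exist.

Step 2: Find a particular solution using extended Euclidean algorithm.
We get m₀ = -21, n₀ = 28.
Check: 41*-21 + 31*28 = 7 = 7 ✓

Step 3: Write the general solution.
m = -21 + (31/1)t = -21 + 31t
n = 28 - (41/1)t = 28 - 41t
for any integer t.

m = -21 + 31t, n = 28 - 41t for integer t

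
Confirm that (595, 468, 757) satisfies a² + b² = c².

Compute a² + b² = 595² + 468² = 354025 + 219024 = 573049
Compute c² = 757² = 573049
Since 573049 = 573049, confirmed.

Yes, it is a Pythagorean triple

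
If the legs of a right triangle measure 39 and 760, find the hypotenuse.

c² = a² + b² = 39² + 760² = 1521 + 577600 = 579121
c = 761

761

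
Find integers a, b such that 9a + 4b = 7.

Step 1: Check solvability.
gcd(9, 4) = 1
Since 1 divides 7, solutions exist.

Step 2: Apply extended Euclidean algorithm to find gcd.
We find integers such that 9*x0 + 4*y0 = 1

Step 3: Scale the particular solution.
Multiply by 7/1 = 7:
a = 7, b = -14

Step 4: Verify.
9*(7) + 4*(-14) = 7 = 7 ✓

a = 7, b = -14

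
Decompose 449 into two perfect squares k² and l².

We need to find integers k, l > 0 such that k² + l² = 449.
Trying k = 7: l² = 449 - 7² = 449 - 49 = 400
l = 20
Check: 7² + 20² = 49 + 400 = 449 ✓

449 = 7² + 20²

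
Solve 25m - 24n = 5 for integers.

Step 1: Check solvability.
gcd(25, 24) = 1
Since 1 divides 5, solutions exist.

Step 2: Apply extended Euclidean algorithm to find gcd.
We find integers such that 25*x0 + 24*y0 = 1

Step 3: Scale the particular solution.
Multiply by 5/1 = 5:
m = 5, n = 5

Step 4: Verify.
25*(5) - 24*(5) = 5 = 5 ✓

m = 5, n = 5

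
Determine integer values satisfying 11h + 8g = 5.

Step 1: Check solvability.
gcd(11, 8) = 1
Since 1 divides 5, solutions exist.

Step 2: Apply extended Euclidean algorithm to find gcd.
We find integers such that 11*x0 + 8*y0 = 1

Step 3: Scale the particular solution.
Multiply by 5/1 = 5:
h = 15, g = -20

Step 4: Verify.
11*(15) + 8*(-20) = 5 = 5 ✓

h = 15, g = -20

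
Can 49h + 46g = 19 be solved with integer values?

Step 1: Compute gcd(49, 46).
gcd(49, 46) = 1

Step 2: Check divisibility.
Does 1 divide 19? 19 = 1 x 19, so yes.

By the theorem on linear Diophantine equations, 49h + 46g = 19 has integer solutions if and only if gcd(49, 46) divides 19. Since 1 | 19, solutions exist.

Yes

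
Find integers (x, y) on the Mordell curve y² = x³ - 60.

Try small integer x values and check whether x³ - 60 is a perfect square.
x = 4: x³ - 60 = 4³ - 60 = 64 - 60 = 4
Is 4 a perfect square? 2² = 4 ✓
So (x, y) = (4, 2) is a solution.

x = 4, y = 2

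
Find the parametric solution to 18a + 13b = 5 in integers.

Step 1: Compute gcd(18, 13) = 1.
Since 1 divides 5, solutions exist.

Step 2: Find a particular solution using extended Euclidean algorithm.
We get a₀ = -25, b₀ = 35.
Check: 18*-25 + 13*35 = 5 = 5 ✓

Step 3: Write the general solution.
a = -25 + (13/1)t = -25 + 13t
b = 35 - (18/1)t = 35 - 18t
for any integer t.

a = -25 + 13t, b = 35 - 18t for integer t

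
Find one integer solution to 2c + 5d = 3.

Step 1: Check solvability.
gcd(2, 5) = 1
Since 1 divides 3, solutions exist.

Step 2: Apply extended Euclidean algorithm to find gcd.
We find integers such that 2*x0 + 5*y0 = 1

Step 3: Scale the particular solution.
Multiply by 3/1 = 3:
c = -6, d = 3

Step 4: Verify.
2*(-6) + 5*(3) = 3 = 3 ✓

c = -6, d = 3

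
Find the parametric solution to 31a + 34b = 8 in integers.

Step 1: Compute gcd(31, 34) = 1.
Since 1 divides 8, solutions exist.

Step 2: Find a particular solution using extended Euclidean algorithm.
We get a₀ = 88, b₀ = -80.
Check: 31*88 + 34*-80 = 8 = 8 ✓

Step 3: Write the general solution.
a = 88 + (34/1)t = 88 + 34t
b = -80 - (31/1)t = -80 - 31t
for any integer t.

a = 88 + 34t, b = -80 - 31t for integer t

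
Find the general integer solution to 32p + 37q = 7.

Step 1: Compute gcd(32, 37) = 1.
Since 1 divides 7, solutions exist.

Step 2: Find a particular solution using extended Euclidean algorithm.
We get p₀ = -105, q₀ = 91.
Check: 32*-105 + 37*91 = 7 = 7 ✓

Step 3: Write the general solution.
p = -105 + (37/1)t = -105 + 37t
q = 91 - (32/1)t = 91 - 32t
for any integer t.

p = -105 + 37t, q = 91 - 32t for integer t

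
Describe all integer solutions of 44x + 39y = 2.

Step 1: Compute gcd(44, 39) = 1.
Since 1 divides 2, solutions exist.

Step 2: Find a particular solution using extended Euclidean algorithm.
We get x₀ = 16, y₀ = -18.
Check: 44*16 + 39*-18 = 2 = 2 ✓

Step 3: Write the general solution.
x = 16 + (39/1)t = 16 + 39t
y = -18 - (44/1)t = -18 - 44t
for any integer t.

x = 16 + 39t, y = -18 - 44t for integer t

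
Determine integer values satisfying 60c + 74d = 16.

Step 1: Check solvability.
gcd(60, 74) = 2
Since 2 divides 16, solutions exist.

Step 2: Apply extended Euclidean algorithm to find gcd.
We find integers such that 60*x0 + 74*y0 = 2

Step 3: Scale the particular solution.
Multiply by 16/2 = 8:
c = -128, d = 104

Step 4: Verify.
60*(-128) + 74*(104) = 16 = 16 ✓

c = -128, d = 104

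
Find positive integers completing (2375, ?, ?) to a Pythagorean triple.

We need the other leg and hypotenuse such that 2375² + x² = c².
Take x = 660, c = 2465: 2375² + 660² = 5640625 + 435600 = 6076225 = 2465² ✓
Triple: (2375, 660, 2465)

(2375, 660, 2465)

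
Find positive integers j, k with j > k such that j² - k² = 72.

Factor: j² - k² = (j+k)(j-k) = 72.
We need two factors of 72 with the same parity.
Use j+k = 36 and j-k = 2 (product 36·2 = 72).
Adding: 2j = 38, so j = 19.
Subtracting: 2k = 34, so k = 17.
Check: 19² - 17² = 361 - 289 = 72 ✓

j = 19, k = 17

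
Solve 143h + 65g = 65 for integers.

Step 1: Check solvability.
gcd(143, 65) = 13
Since 13 divides 65, solutions exist.

Step 2: Apply extended Euclidean algorithm to find gcd.
We find integers such that 143*x0 + 65*y0 = 13

Step 3: Scale the particular solution.
Multiply by 65/13 = 5:
h = 5, g = -10

Step 4: Verify.
143*(5) + 65*(-10) = 65 = 65 ✓

h = 5, g = -10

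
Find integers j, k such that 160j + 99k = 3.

Step 1: Check solvability.
gcd(160, 99) = 1
Since 1 divides 3, solutions exist.

Step 2: Apply extended Euclidean algorithm to find gcd.
We find integers such that 160*x0 + 99*y0 = 1

Step 3: Scale the particular solution.
Multiply by 3/1 = 3:
j = 39, k = -63

Step 4: Verify.
160*(39) + 99*(-63) = 3 = 3 ✓

j = 39, k = -63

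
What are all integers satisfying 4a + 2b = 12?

Step 1: Compute gcd(4, 2) = 2.
Since 2 divides 12, solutions exist.

Step 2: Find a particular solution using extended Euclidean algorithm.
We get a₀ = 0, b₀ = 6.
Check: 4*0 + 2*6 = 12 = 12 ✓

Step 3: Write the general solution.
a = 0 + (2/2)t = 0 + 1t
b = 6 - (4/2)t = 6 - 2t
for any integer t.

a = 0 + 1t, b = 6 - 2t for integer t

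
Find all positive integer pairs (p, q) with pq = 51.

The positive divisors of 51 are: 1, 3, 17, 51.
Each divisor d gives the pair (d, 51/d):
(1, 51), (3, 17), (17, 3), (51, 1)

(1, 51), (3, 17), (17, 3), (51, 1)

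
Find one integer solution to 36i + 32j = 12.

Step 1: Check solvability.
gcd(36, 32) = 4
Since 4 divides 12, solutions exist.

Step 2: Apply extended Euclidean algorithm to find gcd.
We find integers such that 36*x0 + 32*y0 = 4

Step 3: Scale the particular solution.
Multiply by 12/4 = 3:
i = 3, j = -3

Step 4: Verify.
36*(3) + 32*(-3) = 12 = 12 ✓

i = 3, j = -3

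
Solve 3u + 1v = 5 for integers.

Step 1: Check solvability.
gcd(3, 1) = 1
Since 1 divides 5, solutions exist.

Step 2: Apply extended Euclidean algorithm to find gcd.
We find integers such that 3*x0 + 1*y0 = 1

Step 3: Scale the particular solution.
Multiply by 5/1 = 5:
u = 0, v = 5

Step 4: Verify.
3*(0) + 1*(5) = 5 = 5 ✓

u = 0, v = 5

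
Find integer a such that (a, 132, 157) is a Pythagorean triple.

a² = c² - b² = 157² - 132² = 24649 - 17424 = 7225
a = sqrt(7225) = 85

85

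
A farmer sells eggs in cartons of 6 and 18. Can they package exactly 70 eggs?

We need non-negative a, b with 6a + 18b = 70.
gcd(6, 18) = 6, and 6 does not divide 70.
No integer solutions exist.

No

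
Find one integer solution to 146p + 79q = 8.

Step 1: Check solvability.
gcd(146, 79) = 1
Since 1 divides 8, solutions exist.

Step 2: Apply extended Euclidean algorithm to find gcd.
We find integers such that 146*x0 + 79*y0 = 1

Step 3: Scale the particular solution.
Multiply by 8/1 = 8:
p = -264, q = 488

Step 4: Verify.
146*(-264) + 79*(488) = 8 = 8 ✓

p = -264, q = 488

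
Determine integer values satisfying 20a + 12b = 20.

Step 1: Check solvability.
gcd(20, 12) = 4
Since 4 divides 20, solutions exist.

Step 2: Apply extended Euclidean algorithm to find gcd.
We find integers such that 20*x0 + 12*y0 = 4

Step 3: Scale the particular solution.
Multiply by 20/4 = 5:
a = -5, b = 10

Step 4: Verify.
20*(-5) + 12*(10) = 20 = 20 ✓

a = -5, b = 10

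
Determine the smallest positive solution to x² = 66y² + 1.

We seek the smallest positive integers (x, y) with x² - 66y² = 1, i.e., x² = 66y² + 1.
Try successive y values:
y = 1: x² = 66·1² + 1 = 67, not a perfect square
y = 2: x² = 66·2² + 1 = 265, not a perfect square
y = 3: x² = 66·3² + 1 = 595, not a perfect square
... continuing the search (or via continued fractions) ...
y = 8: x² = 66·8² + 1 = 4225, x = 65 ✓

Verify: 65² - 66·8² = 4225 - 4224 = 1 ✓

x = 65, y = 8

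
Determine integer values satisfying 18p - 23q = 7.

Step 1: Check solvability.
gcd(18, 23) = 1
Since 1 divides 7, solutions exist.

Step 2: Apply extended Euclidean algorithm to find gcd.
We find integers such that 18*x0 + 23*y0 = 1

Step 3: Scale the particular solution.
Multiply by 7/1 = 7:
p = 63, q = 49

Step 4: Verify.
18*(63) - 23*(49) = 7 = 7 ✓

p = 63, q = 49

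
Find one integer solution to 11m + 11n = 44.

Step 1: Check solvability.
gcd(11, 11) = 11
Since 11 divides 44, solutions exist.

Step 2: Apply extended Euclidean algorithm to find gcd.
We find integers such that 11*x0 + 11*y0 = 11

Step 3: Scale the particular solution.
Multiply by 44/11 = 4:
m = 0, n = 4

Step 4: Verify.
11*(0) + 11*(4) = 44 = 44 ✓

m = 0, n = 4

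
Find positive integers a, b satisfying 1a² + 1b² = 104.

Try small values of a and check whether (104 - 1a²)/1 is a perfect square.
a = 10: 1·10² = 100, so 1b² = 104 - 100 = 4, giving b² = 4, b = 2.
Check: 1·10² + 1·2² = 100 + 4 = 104 ✓

a = 10, b = 2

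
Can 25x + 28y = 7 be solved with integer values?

Step 1: Compute gcd(25, 28).
gcd(25, 28) = 1

Step 2: Check divisibility.
Does 1 divide 7? 7 = 1 x 7, so yes.

By the theorem on linear Diophantine equations, 25x + 28y = 7 has integer solutions if and only if gcd(25, 28) divides 7. Since 1 | 7, solutions exist.

Yes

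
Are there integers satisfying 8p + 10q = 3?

Step 1: Compute gcd(8, 10).
gcd(8, 10) = 2

Step 2: Check divisibility.
Does 2 divide 3? 3 = 2 x 1 + 1, so no.

By the theorem on linear Diophantine equations, 8p + 10q = 3 has integer solutions if and only if gcd(8, 10) divides 3. Since 2 does not divide 3, no solutions exist.

No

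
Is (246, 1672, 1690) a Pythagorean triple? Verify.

Compute a² + b² = 246² + 1672² = 60516 + 2795584 = 2856100
Compute c² = 1690² = 2856100
Since 2856100 = 2856100, confirmed.

Yes, it is a Pythagorean triple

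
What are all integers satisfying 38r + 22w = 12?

Step 1: Compute gcd(38, 22) = 2.
Since 2 divides 12, solutions exist.

Step 2: Find a particular solution using extended Euclidean algorithm.
We get r₀ = -24, w₀ = 42.
Check: 38*-24 + 22*42 = 12 = 12 ✓

Step 3: Write the general solution.
r = -24 + (22/2)t = -24 + 11t
w = 42 - (38/2)t = 42 - 19t
for any integer t.

r = -24 + 11t, w = 42 - 19t for integer t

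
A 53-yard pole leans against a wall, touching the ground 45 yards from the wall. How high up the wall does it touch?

The ladder, wall, and ground form a right triangle with hypotenuse 53 and one leg 45.
By the Pythagorean theorem: h² = 53² - 45² = 2809 - 2025 = 784
h = √784 = 28 yards

28 yards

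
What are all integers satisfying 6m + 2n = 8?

Step 1: Compute gcd(6, 2) = 2.
Since 2 divides 8, solutions exist.

Step 2: Find a particular solution using extended Euclidean algorithm.
We get m₀ = 0, n₀ = 4.
Check: 6*0 + 2*4 = 8 = 8 ✓

Step 3: Write the general solution.
m = 0 + (2/2)t = 0 + 1t
n = 4 - (6/2)t = 4 - 3t
for any integer t.

m = 0 + 1t, n = 4 - 3t for integer t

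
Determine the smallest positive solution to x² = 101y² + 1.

We seek the smallest positive integers (x, y) with x² - 101y² = 1, i.e., x² = 101y² + 1.
Try successive y values:
y = 1: x² = 101·1² + 1 = 102, not a perfect square
y = 2: x² = 101·2² + 1 = 405, not a perfect square
y = 3: x² = 101·3² + 1 = 910, not a perfect square
... continuing the search (or via continued fractions) ...
y = 20: x² = 101·20² + 1 = 40401, x = 201 ✓

Verify: 201² - 101·20² = 40401 - 40400 = 1 ✓

x = 201, y = 20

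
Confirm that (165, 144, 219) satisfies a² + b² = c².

Compute a² + b² = 165² + 144² = 27225 + 20736 = 47961
Compute c² = 219² = 47961
Since 47961 = 47961, confirmed.

Yes, it is a Pythagorean triple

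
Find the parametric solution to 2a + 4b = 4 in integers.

Step 1: Compute gcd(2, 4) = 2.
Since 2 divides 4, solutions exist.

Step 2: Find a particular solution using extended Euclidean algorithm.
We get a₀ = 2, b₀ = 0.
Check: 2*2 + 4*0 = 4 = 4 ✓

Step 3: Write the general solution.
a = 2 + (4/2)t = 2 + 2t
b = 0 - (2/2)t = 0 - 1t
for any integer t.

a = 2 + 2t, b = 0 - 1t for integer t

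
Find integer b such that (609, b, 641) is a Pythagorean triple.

b² = c² - a² = 641² - 609² = 410881 - 370881 = 40000
b = sqrt(40000) = 200

200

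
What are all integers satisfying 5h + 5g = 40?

Step 1: Compute gcd(5, 5) = 5.
Since 5 divides 40, solutions exist.

Step 2: Find a particular solution using extended Euclidean algorithm.
We get h₀ = 0, g₀ = 8.
Check: 5*0 + 5*8 = 40 = 40 ✓

Step 3: Write the general solution.
h = 0 + (5/5)t = 0 + 1t
g = 8 - (5/5)t = 8 - 1t
for any integer t.

h = 0 + 1t, g = 8 - 1t for integer t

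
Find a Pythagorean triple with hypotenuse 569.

We need a² + b² = 569² = 323761.
Trying: 231² + 520² = 53361 + 270400 = 323761 ✓

(231, 520, 569)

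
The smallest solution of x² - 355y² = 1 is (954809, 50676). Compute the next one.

Solutions to x² - Dy² = 1 are generated by powers of (x₀ + y₀√D).
The next solution satisfies x₁ + y₁√355 = (x₀ + y₀√355)², giving:
x₁ = x₀² + 355y₀² = 954809² + 355·50676² = 911660226481 + 911660226480 = 1823320452961
y₁ = 2x₀y₀ = 2·954809·50676 = 96771801768

Verify: 1823320452961² - 355·96771801768² = 3324497474185906213667521 - 3324497474185906213667520 = 1 ✓

x = 1823320452961, y = 96771801768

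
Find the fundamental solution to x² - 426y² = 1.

We seek the smallest positive integers (x, y) with x² - 426y² = 1, i.e., x² = 426y² + 1.
Try successive y values:
y = 1: x² = 426·1² + 1 = 427, not a perfect square
y = 2: x² = 426·2² + 1 = 1705, not a perfect square
y = 3: x² = 426·3² + 1 = 3835, not a perfect square
... continuing the search (or via continued fractions) ...
y = 4300: x² = 426·4300² + 1 = 7876740001, x = 88751 ✓

Verify: 88751² - 426·4300² = 7876740001 - 7876740000 = 1 ✓

x = 88751, y = 4300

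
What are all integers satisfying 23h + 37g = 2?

Step 1: Compute gcd(23, 37) = 1.
Since 1 divides 2, solutions exist.

Step 2: Find a particular solution using extended Euclidean algorithm.
We get h₀ = -16, g₀ = 10.
Check: 23*-16 + 37*10 = 2 = 2 ✓

Step 3: Write the general solution.
h = -16 + (37/1)t = -16 + 37t
g = 10 - (23/1)t = 10 - 23t
for any integer t.

h = -16 + 37t, g = 10 - 23t for integer t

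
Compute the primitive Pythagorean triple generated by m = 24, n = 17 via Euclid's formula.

a = m² - n² = 24² - 17² = 576 - 289 = 287
b = 2mn = 2·24·17 = 816
c = m² + n² = 576 + 289 = 865
Verify: 287² + 816² = 82369 + 665856 = 748225 = 865² ✓

(287, 816, 865)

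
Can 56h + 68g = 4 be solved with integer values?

Step 1: Compute gcd(56, 68).
gcd(56, 68) = 4

Step 2: Check divisibility.
Does 4 divide 4? 4 = 4 x 1, so yes.

By the theorem on linear Diophantine equations, 56h + 68g = 4 has integer solutions if and only if gcd(56, 68) divides 4. Since 4 | 4, solutions exist.

Yes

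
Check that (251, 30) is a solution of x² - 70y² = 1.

Compute x² = 251² = 63001
Compute 70y² = 70·30² = 70·900 = 63000
x² - 70y² = 63001 - 63000 = 1
Since this equals 1, (251, 30) is a solution.

Yes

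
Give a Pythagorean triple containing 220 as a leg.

We need the other leg and hypotenuse such that 220² + x² = c².
Take x = 21, c = 221: 220² + 21² = 48400 + 441 = 48841 = 221² ✓
Triple: (21, 220, 221)

(21, 220, 221)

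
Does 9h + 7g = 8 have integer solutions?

Step 1: Compute gcd(9, 7).
gcd(9, 7) = 1

Step 2: Check divisibility.
Does 1 divide 8? 8 = 1 x 8, so yes.

By the theorem on linear Diophantine equations, 9h + 7g = 8 has integer solutions if and only if gcd(9, 7) divides 8. Since 1 | 8, solutions exist.

Yes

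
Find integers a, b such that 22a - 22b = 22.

Step 1: Check solvability.
gcd(22, 22) = 22
Since 22 divides 22, solutions exist.

Step 2: Apply extended Euclidean algorithm to find gcd.
We find integers such that 22*x0 + 22*y0 = 22

Step 3: Scale the particular solution.
Multiply by 22/22 = 1:
a = 0, b = -1

Step 4: Verify.
22*(0) - 22*(-1) = 22 = 22 ✓

a = 0, b = -1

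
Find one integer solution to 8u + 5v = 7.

Step 1: Check solvability.
gcd(8, 5) = 1
Since 1 divides 7, solutions exist.

Step 2: Apply extended Euclidean algorithm to find gcd.
We find integers such that 8*x0 + 5*y0 = 1

Step 3: Scale the particular solution.
Multiply by 7/1 = 7:
u = 14, v = -21

Step 4: Verify.
8*(14) + 5*(-21) = 7 = 7 ✓

u = 14, v = -21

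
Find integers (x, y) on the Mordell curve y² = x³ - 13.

Try small integer x values and check whether x³ - 13 is a perfect square.
x = 17: x³ - 13 = 17³ - 13 = 4913 - 13 = 4900
Is 4900 a perfect square? 70² = 4900 ✓
So (x, y) = (17, -70) is a solution.

x = 17, y = -70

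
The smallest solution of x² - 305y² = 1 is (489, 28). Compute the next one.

Solutions to x² - Dy² = 1 are generated by powers of (x₀ + y₀√D).
The next solution satisfies x₁ + y₁√305 = (x₀ + y₀√305)², giving:
x₁ = x₀² + 305y₀² = 489² + 305·28² = 239121 + 239120 = 478241
y₁ = 2x₀y₀ = 2·489·28 = 27384

Verify: 478241² - 305·27384² = 228714454081 - 228714454080 = 1 ✓

x = 478241, y = 27384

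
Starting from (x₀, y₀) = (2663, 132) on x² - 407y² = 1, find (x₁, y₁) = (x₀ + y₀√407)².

Solutions to x² - Dy² = 1 are generated by powers of (x₀ + y₀√D).
The next solution satisfies x₁ + y₁√407 = (x₀ + y₀√407)², giving:
x₁ = x₀² + 407y₀² = 2663² + 407·132² = 7091569 + 7091568 = 14183137
y₁ = 2x₀y₀ = 2·2663·132 = 703032

Verify: 14183137² - 407·703032² = 201161375160769 - 201161375160768 = 1 ✓

x = 14183137, y = 703032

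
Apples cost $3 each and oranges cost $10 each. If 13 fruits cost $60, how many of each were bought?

Let a = apples, o = oranges.
a + o = 13
3a + 10o = 60
Substitute o = 13 - a:
3a + 10(13 - a) = 60
(3 - 10)a = 60 - 130
-7a = -70
a = 10, o = 13 - 10 = 3

Apples: 10, Oranges: 3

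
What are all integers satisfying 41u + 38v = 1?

Step 1: Compute gcd(41, 38) = 1.
Since 1 divides 1, solutions exist.

Step 2: Find a particular solution using extended Euclidean algorithm.
We get u₀ = 13, v₀ = -14.
Check: 41*13 + 38*-14 = 1 = 1 ✓

Step 3: Write the general solution.
u = 13 + (38/1)t = 13 + 38t
v = -14 - (41/1)t = -14 - 41t
for any integer t.

u = 13 + 38t, v = -14 - 41t for integer t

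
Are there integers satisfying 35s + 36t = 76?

Step 1: Compute gcd(35, 36).
gcd(35, 36) = 1

Step 2: Check divisibility.
Does 1 divide 76? 76 = 1 x 76, so yes.

By the theorem on linear Diophantine equations, 35s + 36t = 76 has integer solutions if and only if gcd(35, 36) divides 76. Since 1 | 76, solutions exist.

Yes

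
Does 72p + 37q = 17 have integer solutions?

Step 1: Compute gcd(72, 37).
gcd(72, 37) = 1

Step 2: Check divisibility.
Does 1 divide 17? 17 = 1 x 17, so yes.

By the theorem on linear Diophantine equations, 72p + 37q = 17 has integer solutions if and only if gcd(72, 37) divides 17. Since 1 | 17, solutions exist.

Yes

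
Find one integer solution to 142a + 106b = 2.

Step 1: Check solvability.
gcd(142, 106) = 2
Since 2 divides 2, solutions exist.

Step 2: Apply extended Euclidean algorithm to find gcd.
We find integers such that 142*x0 + 106*y0 = 2

Step 3: Scale the particular solution.
Multiply by 2/2 = 1:
a = 3, b = -4

Step 4: Verify.
142*(3) + 106*(-4) = 2 = 2 ✓

a = 3, b = -4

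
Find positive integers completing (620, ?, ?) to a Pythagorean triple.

We need the other leg and hypotenuse such that 620² + x² = c².
Take x = 861, c = 1061: 620² + 861² = 384400 + 741321 = 1125721 = 1061² ✓
Triple: (861, 620, 1061)

(861, 620, 1061)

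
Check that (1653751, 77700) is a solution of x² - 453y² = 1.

Compute x² = 1653751² = 2734892370001
Compute 453y² = 453·77700² = 453·6037290000 = 2734892370000
x² - 453y² = 2734892370001 - 2734892370000 = 1
Since this equals 1, (1653751, 77700) is a solution.

Yes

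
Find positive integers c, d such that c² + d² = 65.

Search for c with 65 - c² a perfect square.
c = 1: 65 - 1² = 65 - 1 = 64 = 8² ✓
So c = 1, d = 8.

c = 1, d = 8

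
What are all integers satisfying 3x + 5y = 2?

Step 1: Compute gcd(3, 5) = 1.
Since 1 divides 2, solutions exist.

Step 2: Find a particular solution using extended Euclidean algorithm.
We get x₀ = 4, y₀ = -2.
Check: 3*4 + 5*-2 = 2 = 2 ✓

Step 3: Write the general solution.
x = 4 + (5/1)t = 4 + 5t
y = -2 - (3/1)t = -2 - 3t
for any integer t.

x = 4 + 5t, y = -2 - 3t for integer t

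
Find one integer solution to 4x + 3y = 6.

Step 1: Check solvability.
gcd(4, 3) = 1
Since 1 divides 6, solutions exist.

Step 2: Apply extended Euclidean algorithm to find gcd.
We find integers such that 4*x0 + 3*y0 = 1

Step 3: Scale the particular solution.
Multiply by 6/1 = 6:
x = 6, y = -6

Step 4: Verify.
4*(6) + 3*(-6) = 6 = 6 ✓

x = 6, y = -6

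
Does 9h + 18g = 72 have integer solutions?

Step 1: Compute gcd(9, 18).
gcd(9, 18) = 9

Step 2: Check divisibility.
Does 9 divide 72? 72 = 9 x 8, so yes.

By the theorem on linear Diophantine equations, 9h + 18g = 72 has integer solutions if and only if gcd(9, 18) divides 72. Since 9 | 72, solutions exist.

Yes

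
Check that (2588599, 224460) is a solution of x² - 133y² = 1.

Compute x² = 2588599² = 6700844782801
Compute 133y² = 133·224460² = 133·50382291600 = 6700844782800
x² - 133y² = 6700844782801 - 6700844782800 = 1
Since this equals 1, (2588599, 224460) is a solution.

Yes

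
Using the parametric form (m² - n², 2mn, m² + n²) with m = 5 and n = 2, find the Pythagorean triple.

a = m² - n² = 25 - 4 = 21
b = 2mn = 2·5·2 = 20
c = m² + n² = 25 + 4 = 29
Verify: 21² + 20² = 441 + 400 = 841 = 29² ✓

(21, 20, 29)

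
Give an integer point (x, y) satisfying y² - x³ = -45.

Try small integer x values and check whether x³ - 45 is a perfect square.
x = 21: x³ - 45 = 21³ - 45 = 9261 - 45 = 9216
Is 9216 a perfect square? 96² = 9216 ✓
So (x, y) = (21, 96) is a solution.

x = 21, y = 96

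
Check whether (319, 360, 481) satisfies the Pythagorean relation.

Compute a² + b²:
319² + 360² = 101761 + 129600 = 231361
Compute c²:
481² = 231361
Since 231361 = 231361, it is a Pythagorean triple.

Yes, it is a Pythagorean triple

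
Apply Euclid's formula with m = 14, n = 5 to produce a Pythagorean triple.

a = m² - n² = 14² - 5² = 196 - 25 = 171
b = 2mn = 2·14·5 = 140
c = m² + n² = 196 + 25 = 221
Verify: 171² + 140² = 29241 + 19600 = 48841 = 221² ✓

(171, 140, 221)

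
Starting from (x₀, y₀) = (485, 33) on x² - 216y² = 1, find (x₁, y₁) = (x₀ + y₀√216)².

Solutions to x² - Dy² = 1 are generated by powers of (x₀ + y₀√D).
The next solution satisfies x₁ + y₁√216 = (x₀ + y₀√216)², giving:
x₁ = x₀² + 216y₀² = 485² + 216·33² = 235225 + 235224 = 470449
y₁ = 2x₀y₀ = 2·485·33 = 32010

Verify: 470449² - 216·32010² = 221322261601 - 221322261600 = 1 ✓

x = 470449, y = 32010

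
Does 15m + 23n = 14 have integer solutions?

Step 1: Compute gcd(15, 23).
gcd(15, 23) = 1

Step 2: Check divisibility.
Does 1 divide 14? 14 = 1 x 14, so yes.

By the theorem on linear Diophantine equations, 15m + 23n = 14 has integer solutions if and only if gcd(15, 23) divides 14. Since 1 | 14, solutions exist.

Yes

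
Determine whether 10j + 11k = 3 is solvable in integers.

Step 1: Compute gcd(10, 11).
gcd(10, 11) = 1

Step 2: Check divisibility.
Does 1 divide 3? 3 = 1 x 3, so yes.

By the theorem on linear Diophantine equations, 10j + 11k = 3 has integer solutions if and only if gcd(10, 11) divides 3. Since 1 | 3, solutions exist.

Yes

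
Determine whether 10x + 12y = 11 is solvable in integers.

Step 1: Compute gcd(10, 12).
gcd(10, 12) = 2

Step 2: Check divisibility.
Does 2 divide 11? 11 = 2 x 5 + 1, so no.

By the theorem on linear Diophantine equations, 10x + 12y = 11 has integer solutions if and only if gcd(10, 12) divides 11. Since 2 does not divide 11, no solutions exist.

No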